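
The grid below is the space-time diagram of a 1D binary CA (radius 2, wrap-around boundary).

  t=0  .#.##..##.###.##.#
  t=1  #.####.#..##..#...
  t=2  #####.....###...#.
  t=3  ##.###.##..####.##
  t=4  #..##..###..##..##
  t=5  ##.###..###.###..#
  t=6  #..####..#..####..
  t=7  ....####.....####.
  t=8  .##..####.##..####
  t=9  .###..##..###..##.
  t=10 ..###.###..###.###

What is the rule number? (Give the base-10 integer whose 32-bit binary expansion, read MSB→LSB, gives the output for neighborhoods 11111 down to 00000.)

  [31] ##### => .  t=2,i=2
  [30] ####. => #  t=1,i=4
  [29] ###.# => .  t=0,i=12
  [28] ###.. => #  t=2,i=4
  [27] ##.## => .  t=0,i=9
  [26] ##.#. => .  t=0,i=16
  [25] ##..# => #  t=0,i=5
  [24] ##... => #  t=2,i=5
  [23] #.### => #  t=0,i=10
  [22] #.##. => #  t=0,i=3
  [21] #.#.# => .  t=0,i=1
  [20] #.#.. => .  t=1,i=7
  [19] #..## => .  t=0,i=6
  [18] #..#. => .  t=1,i=13
  [17] #...# => #  t=1,i=16
  [16] #.... => .  t=2,i=6
  [15] .#### => #  t=1,i=3
  [14] .###. => #  t=0,i=11
  [13] .##.# => .  t=0,i=8
  [12] .##.. => #  t=0,i=4
  [11] .#.## => #  t=0,i=2
  [10] .#.#. => #  t=0,i=0
  [9] .#..# => .  t=1,i=8
  [8] .#... => .  t=1,i=15
  [7] ..### => .  t=2,i=10
  [6] ..##. => #  t=0,i=7
  [5] ..#.# => #  t=1,i=0
  [4] ..#.. => .  t=1,i=14
  [3] ...## => .  t=2,i=9
  [2] ...#. => .  t=1,i=17
  [1] ....# => #  t=2,i=8
  [0] ..... => #  t=2,i=7
  bits 01010011110000101101110001100011 = 1405279331

1405279331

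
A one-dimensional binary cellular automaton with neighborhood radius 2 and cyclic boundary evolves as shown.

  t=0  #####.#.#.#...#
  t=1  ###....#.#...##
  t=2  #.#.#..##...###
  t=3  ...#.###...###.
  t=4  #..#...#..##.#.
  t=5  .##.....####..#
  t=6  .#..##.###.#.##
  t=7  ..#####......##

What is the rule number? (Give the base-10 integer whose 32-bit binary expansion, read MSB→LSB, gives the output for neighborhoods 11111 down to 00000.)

2555225833

  #####|#  b31=1 t=0,i=1
  ####.|.  b30=0 t=0,i=3
  ###.#|.  b29=0 t=0,i=4
  ###..|#  b28=1 t=1,i=2
  ##.##|#  b27=1 t=6,i=6
  ##.#.|.  b26=0 t=0,i=5
  ##..#|.  b25=0 t=5,i=12
  ##...|.  b24=0 t=1,i=3
  #.###|.  b23=0 t=3,i=5
  #.##.|#  b22=1 t=5,i=1
  #.#.#|.  b21=0 t=0,i=6
  #.#..|.  b20=0 t=0,i=10
  #..##|#  b19=1 t=2,i=6
  #..#.|#  b18=1 t=4,i=2
  #...#|.  b17=0 t=0,i=12
  #....|#  b16=1 t=1,i=4
  .####|#  b15=1 t=0,i=0
  .###.|.  b14=0 t=3,i=6
  .##.#|#  b13=1 t=4,i=11
  .##..|.  b12=0 t=2,i=8
  .#.##|.  b11=0 t=3,i=4
  .#.#.|#  b10=1 t=0,i=7
  .#..#|#  b9=1 t=2,i=5
  .#...|.  b8=0 t=0,i=11
  ..###|#  b7=1 t=0,i=14
  ..##.|#  b6=1 t=2,i=7
  ..#.#|#  b5=1 t=1,i=7
  ..#..|.  b4=0 t=4,i=3
  ...##|#  b3=1 t=0,i=13
  ...#.|.  b2=0 t=1,i=6
  ....#|.  b1=0 t=1,i=5
  .....|#  b0=1 t=5,i=5
  bits 10011000010011011010011011101001 = 2555225833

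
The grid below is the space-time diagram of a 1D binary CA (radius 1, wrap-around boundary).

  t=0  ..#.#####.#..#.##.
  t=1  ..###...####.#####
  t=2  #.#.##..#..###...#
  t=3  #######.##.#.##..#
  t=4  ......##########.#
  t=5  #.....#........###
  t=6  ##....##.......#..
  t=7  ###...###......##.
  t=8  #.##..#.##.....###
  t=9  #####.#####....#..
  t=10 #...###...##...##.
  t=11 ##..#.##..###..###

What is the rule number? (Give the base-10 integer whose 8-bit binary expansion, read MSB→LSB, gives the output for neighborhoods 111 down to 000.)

  [7] ### => .  t=0,i=5
  [6] ##. => #  t=0,i=8
  [5] #.# => #  t=0,i=3
  [4] #.. => #  t=0,i=11
  [3] .## => #  t=0,i=4
  [2] .#. => #  t=0,i=2
  [1] ..# => .  t=0,i=1
  [0] ... => .  t=0,i=0
  bits 01111100 = 124

124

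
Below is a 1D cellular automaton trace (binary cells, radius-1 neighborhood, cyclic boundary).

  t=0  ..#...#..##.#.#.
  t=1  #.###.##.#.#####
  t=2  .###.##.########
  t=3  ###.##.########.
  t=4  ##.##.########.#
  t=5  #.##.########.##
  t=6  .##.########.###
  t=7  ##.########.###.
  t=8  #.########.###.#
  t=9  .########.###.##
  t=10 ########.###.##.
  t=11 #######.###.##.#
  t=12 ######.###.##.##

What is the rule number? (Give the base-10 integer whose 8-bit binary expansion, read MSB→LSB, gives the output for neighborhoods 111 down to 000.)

189

  nb ###: next=#  (t=1,i=3, bit7=1)
  nb ##.: next=.  (t=0,i=10, bit6=0)
  nb #.#: next=#  (t=0,i=11, bit5=1)
  nb #..: next=#  (t=0,i=3, bit4=1)
  nb .##: next=#  (t=0,i=9, bit3=1)
  nb .#.: next=#  (t=0,i=2, bit2=1)
  nb ..#: next=.  (t=0,i=1, bit1=0)
  nb ...: next=#  (t=0,i=0, bit0=1)
  bits 10111101 = 189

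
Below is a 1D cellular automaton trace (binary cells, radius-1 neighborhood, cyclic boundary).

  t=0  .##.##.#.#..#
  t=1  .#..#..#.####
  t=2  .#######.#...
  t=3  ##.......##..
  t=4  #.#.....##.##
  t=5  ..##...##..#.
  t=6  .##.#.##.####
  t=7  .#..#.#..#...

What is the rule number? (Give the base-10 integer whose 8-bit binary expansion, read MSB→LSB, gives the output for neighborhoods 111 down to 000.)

30

  nb ###: next=.  (t=1,i=10, bit7=0)
  nb ##.: next=.  (t=0,i=2, bit6=0)
  nb #.#: next=.  (t=0,i=0, bit5=0)
  nb #..: next=#  (t=0,i=10, bit4=1)
  nb .##: next=#  (t=0,i=1, bit3=1)
  nb .#.: next=#  (t=0,i=7, bit2=1)
  nb ..#: next=#  (t=0,i=11, bit1=1)
  nb ...: next=.  (t=2,i=11, bit0=0)
  bits 00011110 = 30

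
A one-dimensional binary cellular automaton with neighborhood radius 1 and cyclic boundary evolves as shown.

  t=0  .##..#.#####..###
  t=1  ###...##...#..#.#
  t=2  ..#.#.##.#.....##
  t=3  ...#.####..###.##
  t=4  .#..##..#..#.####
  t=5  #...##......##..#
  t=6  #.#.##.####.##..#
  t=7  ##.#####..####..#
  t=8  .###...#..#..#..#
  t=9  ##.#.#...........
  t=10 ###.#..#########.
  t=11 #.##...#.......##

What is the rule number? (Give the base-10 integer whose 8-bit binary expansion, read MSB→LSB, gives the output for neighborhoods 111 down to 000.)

  ###|.  b7=0 t=0,i=8
  ##.|#  b6=1 t=0,i=2
  #.#|#  b5=1 t=0,i=0
  #..|.  b4=0 t=0,i=3
  .##|#  b3=1 t=0,i=1
  .#.|.  b2=0 t=0,i=5
  ..#|.  b1=0 t=0,i=4
  ...|#  b0=1 t=1,i=4
  bits 01101001 = 105

105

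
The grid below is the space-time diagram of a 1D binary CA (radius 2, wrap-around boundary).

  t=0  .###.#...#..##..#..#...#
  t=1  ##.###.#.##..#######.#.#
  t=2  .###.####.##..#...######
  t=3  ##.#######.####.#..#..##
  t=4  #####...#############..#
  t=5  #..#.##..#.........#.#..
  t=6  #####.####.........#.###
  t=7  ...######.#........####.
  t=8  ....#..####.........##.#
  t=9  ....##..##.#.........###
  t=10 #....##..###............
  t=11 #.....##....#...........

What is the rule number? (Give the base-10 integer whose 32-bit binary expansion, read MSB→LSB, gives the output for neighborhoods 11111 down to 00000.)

  #####|.  b31=0 t=1,i=15
  ####.|#  b30=1 t=1,i=18
  ###.#|#  b29=1 t=0,i=3
  ###..|.  b28=0 t=4,i=4
  ##.##|#  b27=1 t=1,i=2
  ##.#.|#  b26=1 t=0,i=4
  ##..#|#  b25=1 t=0,i=14
  ##...|#  b24=1 t=4,i=5
  #.###|#  b23=1 t=0,i=1
  #.##.|.  b22=0 t=1,i=9
  #.#.#|#  b21=1 t=1,i=7
  #.#..|#  b20=1 t=0,i=5
  #..##|.  b19=0 t=0,i=11
  #..#.|#  b18=1 t=0,i=15
  #...#|#  b17=1 t=0,i=7
  #....|.  b16=0 t=5,i=11
  .####|#  b15=1 t=1,i=14
  .###.|.  b14=0 t=0,i=2
  .##.#|#  b13=1 t=8,i=21
  .##..|#  b12=1 t=0,i=13
  .#.##|#  b11=1 t=0,i=0
  .#.#.|.  b10=0 t=5,i=20
  .#..#|#  b9=1 t=0,i=10
  .#...|.  b8=0 t=0,i=6
  ..###|.  b7=0 t=1,i=13
  ..##.|.  b6=0 t=0,i=12
  ..#.#|#  b5=1 t=0,i=23
  ..#..|#  b4=1 t=0,i=9
  ...##|.  b3=0 t=2,i=17
  ...#.|.  b2=0 t=0,i=8
  ....#|.  b1=0 t=5,i=17
  .....|.  b0=0 t=5,i=12
  bits 01101111101101101011101000110000 = 1874246192

1874246192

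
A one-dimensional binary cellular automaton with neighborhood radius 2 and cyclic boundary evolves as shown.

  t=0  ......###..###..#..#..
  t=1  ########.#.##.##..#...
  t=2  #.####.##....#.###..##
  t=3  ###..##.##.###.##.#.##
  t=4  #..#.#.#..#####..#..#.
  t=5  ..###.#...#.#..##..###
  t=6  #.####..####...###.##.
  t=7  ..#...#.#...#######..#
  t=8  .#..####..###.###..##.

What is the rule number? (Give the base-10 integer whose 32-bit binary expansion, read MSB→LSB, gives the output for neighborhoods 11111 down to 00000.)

  [31] ##### => #  t=1,i=2
  [30] ####. => .  t=1,i=6
  [29] ###.# => #  t=1,i=7
  [28] ###.. => .  t=0,i=8
  [27] ##.## => #  t=1,i=13
  [26] ##.#. => #  t=1,i=8
  [25] ##..# => #  t=0,i=9
  [24] ##... => #  t=2,i=9
  [23] #.### => #  t=2,i=2
  [22] #.##. => .  t=1,i=11
  [21] #.#.# => .  t=1,i=9
  [20] #.#.. => .  t=4,i=0
  [19] #..## => .  t=0,i=10
  [18] #..#. => #  t=0,i=15
  [17] #...# => #  t=1,i=20
  [16] #.... => .  t=0,i=21
  [15] .#### => .  t=1,i=1
  [14] .###. => #  t=0,i=7
  [13] .##.# => .  t=1,i=12
  [12] .##.. => #  t=1,i=15
  [11] .#.## => .  t=1,i=10
  [10] .#.#. => #  t=4,i=4
  [9] .#..# => .  t=0,i=17
  [8] .#... => .  t=0,i=20
  [7] ..### => #  t=0,i=6
  [6] ..##. => #  t=3,i=5
  [5] ..#.# => #  t=2,i=13
  [4] ..#.. => .  t=0,i=16
  [3] ...## => #  t=0,i=5
  [2] ...#. => #  t=2,i=12
  [1] ....# => #  t=0,i=4
  [0] ..... => #  t=0,i=0
  bits 10101111100001100101010011101111 = 2944816367

2944816367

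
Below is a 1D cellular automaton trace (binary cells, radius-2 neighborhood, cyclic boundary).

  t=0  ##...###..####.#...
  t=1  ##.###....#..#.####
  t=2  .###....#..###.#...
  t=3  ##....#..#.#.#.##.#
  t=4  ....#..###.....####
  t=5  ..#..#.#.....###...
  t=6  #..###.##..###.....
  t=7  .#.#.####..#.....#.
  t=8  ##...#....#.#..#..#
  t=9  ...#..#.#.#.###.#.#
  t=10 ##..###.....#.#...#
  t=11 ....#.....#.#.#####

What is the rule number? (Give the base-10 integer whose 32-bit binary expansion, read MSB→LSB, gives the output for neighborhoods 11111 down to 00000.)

685126634

  #####|.  b31=0 t=1,i=17
  ####.|.  b30=0 t=0,i=12
  ###.#|#  b29=1 t=0,i=13
  ###..|.  b28=0 t=0,i=7
  ##.##|#  b27=1 t=1,i=2
  ##.#.|.  b26=0 t=0,i=14
  ##..#|.  b25=0 t=0,i=8
  ##...|.  b24=0 t=0,i=2
  #.###|#  b23=1 t=1,i=3
  #.##.|#  b22=1 t=3,i=15
  #.#.#|.  b21=0 t=3,i=11
  #.#..|#  b20=1 t=0,i=15
  #..##|.  b19=0 t=0,i=9
  #..#.|#  b18=1 t=1,i=12
  #...#|#  b17=1 t=0,i=3
  #....|.  b16=0 t=1,i=7
  .####|.  b15=0 t=0,i=11
  .###.|.  b14=0 t=0,i=6
  .##.#|#  b13=1 t=3,i=16
  .##..|#  b12=1 t=0,i=1
  .#.##|.  b11=0 t=1,i=14
  .#.#.|.  b10=0 t=3,i=10
  .#..#|#  b9=1 t=1,i=11
  .#...|#  b8=1 t=0,i=16
  ..###|#  b7=1 t=0,i=5
  ..##.|#  b6=1 t=0,i=0
  ..#.#|#  b5=1 t=1,i=13
  ..#..|.  b4=0 t=1,i=10
  ...##|#  b3=1 t=0,i=4
  ...#.|.  b2=0 t=1,i=9
  ....#|#  b1=1 t=1,i=8
  .....|.  b0=0 t=4,i=12
  bits 00101000110101100011001111101010 = 685126634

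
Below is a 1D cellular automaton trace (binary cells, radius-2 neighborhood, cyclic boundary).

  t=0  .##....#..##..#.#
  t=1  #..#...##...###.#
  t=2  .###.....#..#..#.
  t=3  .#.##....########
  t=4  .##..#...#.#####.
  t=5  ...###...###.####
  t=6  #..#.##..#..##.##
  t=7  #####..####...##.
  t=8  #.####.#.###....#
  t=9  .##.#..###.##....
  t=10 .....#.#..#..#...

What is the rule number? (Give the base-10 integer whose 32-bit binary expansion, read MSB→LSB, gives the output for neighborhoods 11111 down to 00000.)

  ##### -> #   bit 31 = 1  t=3,i=11
  ####. -> #   bit 30 = 1  t=3,i=15
  ###.# -> .   bit 29 = 0  t=1,i=14
  ###.. -> #   bit 28 = 1  t=2,i=3
  ##.## -> #   bit 27 = 1  t=1,i=15
  ##.#. -> .   bit 26 = 0  t=3,i=0
  ##..# -> #   bit 25 = 1  t=0,i=12
  ##... -> #   bit 24 = 1  t=0,i=3
  #.### -> #   bit 23 = 1  t=4,i=11
  #.##. -> .   bit 22 = 0  t=0,i=1
  #.#.# -> #   bit 21 = 1  t=0,i=16
  #.#.. -> .   bit 20 = 0  t=9,i=4
  #..## -> .   bit 19 = 0  t=0,i=9
  #..#. -> #   bit 18 = 1  t=0,i=13
  #...# -> .   bit 17 = 0  t=1,i=5
  #.... -> .   bit 16 = 0  t=0,i=4
  .#### -> .   bit 15 = 0  t=3,i=10
  .###. -> .   bit 14 = 0  t=1,i=13
  .##.# -> .   bit 13 = 0  t=6,i=13
  .##.. -> .   bit 12 = 0  t=0,i=2
  .#.## -> #   bit 11 = 1  t=0,i=0
  .#.#. -> .   bit 10 = 0  t=0,i=15
  .#..# -> #   bit 9 = 1  t=0,i=8
  .#... -> .   bit 8 = 0  t=1,i=4
  ..### -> #   bit 7 = 1  t=1,i=12
  ..##. -> .   bit 6 = 0  t=0,i=10
  ..#.# -> #   bit 5 = 1  t=0,i=14
  ..#.. -> #   bit 4 = 1  t=0,i=7
  ...## -> .   bit 3 = 0  t=1,i=6
  ...#. -> .   bit 2 = 0  t=0,i=6
  ....# -> .   bit 1 = 0  t=0,i=5
  ..... -> .   bit 0 = 0  t=2,i=6
  bits 11011011101001000000101010110000 = 3684960944

3684960944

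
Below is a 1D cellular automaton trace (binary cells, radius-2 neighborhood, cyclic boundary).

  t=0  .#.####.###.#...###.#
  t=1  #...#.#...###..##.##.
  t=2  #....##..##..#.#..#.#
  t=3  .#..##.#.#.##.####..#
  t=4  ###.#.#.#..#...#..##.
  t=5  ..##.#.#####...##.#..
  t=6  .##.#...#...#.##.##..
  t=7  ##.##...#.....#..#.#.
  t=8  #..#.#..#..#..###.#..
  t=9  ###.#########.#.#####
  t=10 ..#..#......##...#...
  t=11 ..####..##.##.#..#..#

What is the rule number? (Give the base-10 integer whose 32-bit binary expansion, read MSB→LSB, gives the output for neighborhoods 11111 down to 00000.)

659850969

  [31] ##### => .  t=5,i=9
  [30] ####. => .  t=0,i=5
  [29] ###.# => #  t=0,i=6
  [28] ###.. => .  t=1,i=12
  [27] ##.## => .  t=0,i=7
  [26] ##.#. => #  t=0,i=11
  [25] ##..# => #  t=1,i=13
  [24] ##... => #  t=2,i=1
  [23] #.### => .  t=0,i=3
  [22] #.##. => #  t=1,i=18
  [21] #.#.# => .  t=0,i=1
  [20] #.#.. => #  t=0,i=12
  [19] #..## => .  t=1,i=14
  [18] #..#. => #  t=2,i=12
  [17] #...# => .  t=0,i=14
  [16] #.... => .  t=2,i=2
  [15] .#### => #  t=0,i=4
  [14] .###. => .  t=0,i=9
  [13] .##.# => .  t=1,i=16
  [12] .##.. => .  t=2,i=0
  [11] .#.## => .  t=0,i=2
  [10] .#.#. => #  t=0,i=0
  [9] .#..# => #  t=2,i=16
  [8] .#... => .  t=0,i=13
  [7] ..### => #  t=0,i=16
  [6] ..##. => #  t=1,i=15
  [5] ..#.# => .  t=1,i=4
  [4] ..#.. => #  t=4,i=11
  [3] ...## => #  t=0,i=15
  [2] ...#. => .  t=1,i=3
  [1] ....# => .  t=2,i=3
  [0] ..... => #  t=7,i=11
  bits 00100111010101001000011011011001 = 659850969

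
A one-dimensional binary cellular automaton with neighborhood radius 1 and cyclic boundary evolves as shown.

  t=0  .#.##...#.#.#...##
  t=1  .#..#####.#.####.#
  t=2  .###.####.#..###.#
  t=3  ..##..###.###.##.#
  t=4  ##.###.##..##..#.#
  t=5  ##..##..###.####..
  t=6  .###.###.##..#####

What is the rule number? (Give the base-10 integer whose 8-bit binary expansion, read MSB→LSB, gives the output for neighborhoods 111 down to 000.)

215

  nb ###: next=#  (t=1,i=5, bit7=1)
  nb ##.: next=#  (t=0,i=4, bit6=1)
  nb #.#: next=.  (t=0,i=0, bit5=0)
  nb #..: next=#  (t=0,i=5, bit4=1)
  nb .##: next=.  (t=0,i=3, bit3=0)
  nb .#.: next=#  (t=0,i=1, bit2=1)
  nb ..#: next=#  (t=0,i=7, bit1=1)
  nb ...: next=#  (t=0,i=6, bit0=1)
  bits 11010111 = 215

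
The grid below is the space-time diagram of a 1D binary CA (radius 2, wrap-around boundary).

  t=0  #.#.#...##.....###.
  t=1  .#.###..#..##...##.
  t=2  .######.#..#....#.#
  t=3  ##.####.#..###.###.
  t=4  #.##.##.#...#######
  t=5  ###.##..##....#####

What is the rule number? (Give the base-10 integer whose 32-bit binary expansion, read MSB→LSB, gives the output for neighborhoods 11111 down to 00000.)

4208020853

  [31] ##### => #  t=2,i=3
  [30] ####. => #  t=2,i=5
  [29] ###.# => #  t=0,i=17
  [28] ###.. => #  t=1,i=5
  [27] ##.## => #  t=3,i=2
  [26] ##.#. => .  t=0,i=18
  [25] ##..# => #  t=1,i=6
  [24] ##... => .  t=0,i=10
  [23] #.### => #  t=1,i=3
  [22] #.##. => #  t=3,i=0
  [21] #.#.# => .  t=0,i=0
  [20] #.#.. => #  t=0,i=4
  [19] #..## => .  t=1,i=10
  [18] #..#. => .  t=1,i=0
  [17] #...# => .  t=0,i=6
  [16] #.... => #  t=0,i=11
  [15] .#### => .  t=2,i=2
  [14] .###. => #  t=0,i=16
  [13] .##.# => .  t=3,i=1
  [12] .##.. => .  t=0,i=9
  [11] .#.## => #  t=1,i=2
  [10] .#.#. => #  t=0,i=1
  [9] .#..# => .  t=1,i=9
  [8] .#... => #  t=0,i=5
  [7] ..### => .  t=0,i=15
  [6] ..##. => #  t=0,i=8
  [5] ..#.# => #  t=1,i=1
  [4] ..#.. => #  t=1,i=8
  [3] ...## => .  t=0,i=7
  [2] ...#. => #  t=2,i=15
  [1] ....# => .  t=0,i=13
  [0] ..... => #  t=0,i=12
  bits 11111010110100010100110101110101 = 4208020853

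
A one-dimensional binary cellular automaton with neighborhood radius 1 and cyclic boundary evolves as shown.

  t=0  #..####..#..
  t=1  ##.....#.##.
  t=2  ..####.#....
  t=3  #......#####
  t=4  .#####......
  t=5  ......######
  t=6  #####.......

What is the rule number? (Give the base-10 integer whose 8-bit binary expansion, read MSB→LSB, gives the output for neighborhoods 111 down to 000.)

21

  ### -> .   bit 7 = 0  t=0,i=4
  ##. -> .   bit 6 = 0  t=0,i=6
  #.# -> .   bit 5 = 0  t=1,i=8
  #.. -> #   bit 4 = 1  t=0,i=1
  .## -> .   bit 3 = 0  t=0,i=3
  .#. -> #   bit 2 = 1  t=0,i=0
  ..# -> .   bit 1 = 0  t=0,i=2
  ... -> #   bit 0 = 1  t=1,i=3
  bits 00010101 = 21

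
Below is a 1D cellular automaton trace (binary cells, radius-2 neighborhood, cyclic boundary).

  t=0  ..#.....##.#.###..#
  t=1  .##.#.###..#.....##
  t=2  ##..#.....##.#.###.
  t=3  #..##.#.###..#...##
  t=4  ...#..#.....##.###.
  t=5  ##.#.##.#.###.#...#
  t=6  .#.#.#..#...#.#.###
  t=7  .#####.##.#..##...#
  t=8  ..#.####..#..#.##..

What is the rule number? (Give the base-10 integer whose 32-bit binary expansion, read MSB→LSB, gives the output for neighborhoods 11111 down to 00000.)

  ##### -> .   bit 31 = 0  t=7,i=3
  ####. -> #   bit 30 = 1  t=7,i=4
  ###.# -> #   bit 29 = 1  t=2,i=17
  ###.. -> .   bit 28 = 0  t=0,i=15
  ##.## -> #   bit 27 = 1  t=1,i=0
  ##.#. -> .   bit 26 = 0  t=0,i=10
  ##..# -> .   bit 25 = 0  t=0,i=16
  ##... -> #   bit 24 = 1  t=4,i=18
  #.### -> .   bit 23 = 0  t=0,i=13
  #.##. -> #   bit 22 = 1  t=1,i=1
  #.#.# -> #   bit 21 = 1  t=0,i=11
  #.#.. -> #   bit 20 = 1  t=5,i=14
  #..## -> .   bit 19 = 0  t=3,i=2
  #..#. -> #   bit 18 = 1  t=0,i=1
  #...# -> #   bit 17 = 1  t=3,i=15
  #.... -> #   bit 16 = 1  t=0,i=4
  .#### -> #   bit 15 = 1  t=7,i=2
  .###. -> .   bit 14 = 0  t=0,i=14
  .##.# -> .   bit 13 = 0  t=0,i=9
  .##.. -> .   bit 12 = 0  t=2,i=1
  .#.## -> .   bit 11 = 0  t=0,i=12
  .#.#. -> #   bit 10 = 1  t=6,i=2
  .#..# -> .   bit 9 = 0  t=0,i=0
  .#... -> .   bit 8 = 0  t=0,i=3
  ..### -> #   bit 7 = 1  t=3,i=17
  ..##. -> #   bit 6 = 1  t=0,i=8
  ..#.# -> .   bit 5 = 0  t=6,i=12
  ..#.. -> #   bit 4 = 1  t=0,i=2
  ...## -> #   bit 3 = 1  t=0,i=7
  ...#. -> .   bit 2 = 0  t=4,i=2
  ....# -> #   bit 1 = 1  t=0,i=6
  ..... -> .   bit 0 = 0  t=0,i=5
  bits 01101001011101111000010011011010 = 1769440474

1769440474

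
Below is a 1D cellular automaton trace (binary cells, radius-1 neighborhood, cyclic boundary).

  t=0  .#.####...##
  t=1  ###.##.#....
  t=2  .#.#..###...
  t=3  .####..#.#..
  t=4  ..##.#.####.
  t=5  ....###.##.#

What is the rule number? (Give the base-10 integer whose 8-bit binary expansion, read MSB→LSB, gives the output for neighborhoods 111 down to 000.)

180

  ###|#  b7=1 t=0,i=4
  ##.|.  b6=0 t=0,i=6
  #.#|#  b5=1 t=0,i=0
  #..|#  b4=1 t=0,i=7
  .##|.  b3=0 t=0,i=3
  .#.|#  b2=1 t=0,i=1
  ..#|.  b1=0 t=0,i=9
  ...|.  b0=0 t=0,i=8
  bits 10110100 = 180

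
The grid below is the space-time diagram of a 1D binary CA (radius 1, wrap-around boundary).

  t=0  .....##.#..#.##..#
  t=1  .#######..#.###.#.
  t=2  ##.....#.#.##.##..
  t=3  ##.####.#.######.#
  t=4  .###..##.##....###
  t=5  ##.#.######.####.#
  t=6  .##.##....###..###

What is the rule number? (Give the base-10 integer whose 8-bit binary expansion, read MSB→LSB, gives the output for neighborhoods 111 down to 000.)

107

  nb ###: next=.  (t=1,i=2, bit7=0)
  nb ##.: next=#  (t=0,i=6, bit6=1)
  nb #.#: next=#  (t=0,i=7, bit5=1)
  nb #..: next=.  (t=0,i=0, bit4=0)
  nb .##: next=#  (t=0,i=5, bit3=1)
  nb .#.: next=.  (t=0,i=8, bit2=0)
  nb ..#: next=#  (t=0,i=4, bit1=1)
  nb ...: next=#  (t=0,i=1, bit0=1)
  bits 01101011 = 107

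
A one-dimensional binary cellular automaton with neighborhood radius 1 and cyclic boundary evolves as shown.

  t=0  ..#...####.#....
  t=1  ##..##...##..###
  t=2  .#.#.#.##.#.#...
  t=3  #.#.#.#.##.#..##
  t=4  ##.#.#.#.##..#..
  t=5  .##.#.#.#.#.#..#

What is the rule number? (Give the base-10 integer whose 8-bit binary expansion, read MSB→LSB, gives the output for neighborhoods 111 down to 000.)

99

  [7] ### => .  t=0,i=7
  [6] ##. => #  t=0,i=9
  [5] #.# => #  t=0,i=10
  [4] #.. => .  t=0,i=3
  [3] .## => .  t=0,i=6
  [2] .#. => .  t=0,i=2
  [1] ..# => #  t=0,i=1
  [0] ... => #  t=0,i=0
  bits 01100011 = 99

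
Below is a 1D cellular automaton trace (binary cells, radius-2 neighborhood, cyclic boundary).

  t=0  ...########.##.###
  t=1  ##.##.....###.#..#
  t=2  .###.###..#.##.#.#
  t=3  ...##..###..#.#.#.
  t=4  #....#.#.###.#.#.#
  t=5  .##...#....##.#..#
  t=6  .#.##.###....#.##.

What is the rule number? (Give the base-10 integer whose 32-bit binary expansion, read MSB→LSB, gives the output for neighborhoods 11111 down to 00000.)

  #####|.  b31=0 t=0,i=5
  ####.|.  b30=0 t=0,i=9
  ###.#|#  b29=1 t=0,i=10
  ###..|#  b28=1 t=0,i=17
  ##.##|#  b27=1 t=0,i=11
  ##.#.|#  b26=1 t=1,i=13
  ##..#|#  b25=1 t=2,i=8
  ##...|#  b24=1 t=0,i=0
  #.###|.  b23=0 t=0,i=15
  #.##.|#  b22=1 t=0,i=12
  #.#.#|.  b21=0 t=2,i=15
  #.#..|.  b20=0 t=1,i=14
  #..##|.  b19=0 t=1,i=16
  #..#.|#  b18=1 t=2,i=9
  #...#|#  b17=1 t=0,i=1
  #....|#  b16=1 t=1,i=6
  .####|#  b15=1 t=0,i=4
  .###.|.  b14=0 t=0,i=16
  .##.#|.  b13=0 t=0,i=13
  .##..|.  b12=0 t=1,i=4
  .#.##|.  b11=0 t=2,i=0
  .#.#.|#  b10=1 t=2,i=16
  .#..#|#  b9=1 t=1,i=15
  .#...|#  b8=1 t=3,i=17
  ..###|#  b7=1 t=0,i=3
  ..##.|.  b6=0 t=3,i=3
  ..#.#|.  b5=0 t=2,i=10
  ..#..|#  b4=1 t=5,i=6
  ...##|.  b3=0 t=0,i=2
  ...#.|.  b2=0 t=4,i=4
  ....#|.  b1=0 t=1,i=8
  .....|#  b0=1 t=1,i=7
  bits 00111111010001111000011110010001 = 1061652369

1061652369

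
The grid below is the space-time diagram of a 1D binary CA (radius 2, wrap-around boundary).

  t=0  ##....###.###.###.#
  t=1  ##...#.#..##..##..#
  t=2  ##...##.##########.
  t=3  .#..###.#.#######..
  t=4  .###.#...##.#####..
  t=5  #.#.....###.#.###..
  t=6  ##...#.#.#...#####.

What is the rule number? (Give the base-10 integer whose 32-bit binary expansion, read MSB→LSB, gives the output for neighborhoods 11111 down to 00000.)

3532160633

  nb #####: next=#  (t=2,i=10, bit31=1)
  nb ####.: next=#  (t=2,i=16, bit30=1)
  nb ###.#: next=.  (t=0,i=8, bit29=0)
  nb ###..: next=#  (t=0,i=1, bit28=1)
  nb ##.##: next=.  (t=0,i=9, bit27=0)
  nb ##.#.: next=.  (t=3,i=7, bit26=0)
  nb ##..#: next=#  (t=1,i=12, bit25=1)
  nb ##...: next=.  (t=0,i=2, bit24=0)
  nb #.###: next=#  (t=0,i=10, bit23=1)
  nb #.##.: next=.  (t=2,i=0, bit22=0)
  nb #.#.#: next=.  (t=3,i=8, bit21=0)
  nb #.#..: next=.  (t=1,i=7, bit20=0)
  nb #..##: next=#  (t=1,i=9, bit19=1)
  nb #..#.: next=.  (t=5,i=18, bit18=0)
  nb #...#: next=.  (t=1,i=3, bit17=0)
  nb #....: next=.  (t=0,i=3, bit16=0)
  nb .####: next=.  (t=2,i=9, bit15=0)
  nb .###.: next=#  (t=0,i=0, bit14=1)
  nb .##.#: next=#  (t=2,i=6, bit13=1)
  nb .##..: next=#  (t=1,i=11, bit12=1)
  nb .#.##: next=#  (t=3,i=9, bit11=1)
  nb .#.#.: next=#  (t=1,i=6, bit10=1)
  nb .#..#: next=#  (t=1,i=8, bit9=1)
  nb .#...: next=.  (t=4,i=6, bit8=0)
  nb ..###: next=.  (t=0,i=6, bit7=0)
  nb ..##.: next=#  (t=1,i=10, bit6=1)
  nb ..#.#: next=#  (t=1,i=5, bit5=1)
  nb ..#..: next=#  (t=3,i=1, bit4=1)
  nb ...##: next=#  (t=0,i=5, bit3=1)
  nb ...#.: next=.  (t=1,i=4, bit2=0)
  nb ....#: next=.  (t=0,i=4, bit1=0)
  nb .....: next=#  (t=5,i=5, bit0=1)
  bits 11010010100010000111111001111001 = 3532160633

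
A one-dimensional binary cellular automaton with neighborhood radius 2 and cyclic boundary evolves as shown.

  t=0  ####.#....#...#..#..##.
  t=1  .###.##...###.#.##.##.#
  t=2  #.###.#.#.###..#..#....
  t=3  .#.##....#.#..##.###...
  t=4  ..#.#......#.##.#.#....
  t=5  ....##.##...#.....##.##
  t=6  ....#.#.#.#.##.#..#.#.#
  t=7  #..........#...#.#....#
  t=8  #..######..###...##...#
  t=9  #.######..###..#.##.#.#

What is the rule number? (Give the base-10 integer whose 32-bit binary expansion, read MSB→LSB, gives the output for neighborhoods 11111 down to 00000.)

3894335953

  [31] ##### => #  t=8,i=5
  [30] ####. => #  t=0,i=2
  [29] ###.# => #  t=0,i=3
  [28] ###.. => .  t=2,i=12
  [27] ##.## => #  t=0,i=22
  [26] ##.#. => .  t=0,i=4
  [25] ##..# => .  t=2,i=13
  [24] ##... => .  t=1,i=7
  [23] #.### => .  t=0,i=0
  [22] #.##. => .  t=1,i=5
  [21] #.#.# => .  t=1,i=14
  [20] #.#.. => #  t=0,i=5
  [19] #..## => #  t=0,i=19
  [18] #..#. => #  t=0,i=16
  [17] #...# => #  t=0,i=12
  [16] #.... => .  t=0,i=7
  [15] .#### => #  t=0,i=1
  [14] .###. => #  t=1,i=2
  [13] .##.# => .  t=0,i=21
  [12] .##.. => #  t=1,i=6
  [11] .#.## => #  t=1,i=0
  [10] .#.#. => .  t=2,i=7
  [9] .#..# => .  t=0,i=15
  [8] .#... => #  t=0,i=6
  [7] ..### => #  t=1,i=10
  [6] ..##. => #  t=0,i=20
  [5] ..#.# => .  t=2,i=0
  [4] ..#.. => #  t=0,i=10
  [3] ...## => .  t=1,i=9
  [2] ...#. => .  t=0,i=9
  [1] ....# => .  t=0,i=8
  [0] ..... => #  t=4,i=7
  bits 11101000000111101101100111010001 = 3894335953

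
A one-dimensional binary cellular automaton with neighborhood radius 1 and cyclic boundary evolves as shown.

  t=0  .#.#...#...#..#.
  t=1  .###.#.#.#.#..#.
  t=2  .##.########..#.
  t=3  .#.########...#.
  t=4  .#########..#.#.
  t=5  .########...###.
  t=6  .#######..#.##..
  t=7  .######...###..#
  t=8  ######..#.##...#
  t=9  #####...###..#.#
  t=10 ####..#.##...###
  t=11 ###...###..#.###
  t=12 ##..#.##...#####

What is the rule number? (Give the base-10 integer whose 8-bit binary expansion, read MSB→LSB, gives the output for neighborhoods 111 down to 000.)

173

  ### -> #   bit 7 = 1  t=1,i=2
  ##. -> .   bit 6 = 0  t=1,i=3
  #.# -> #   bit 5 = 1  t=0,i=2
  #.. -> .   bit 4 = 0  t=0,i=4
  .## -> #   bit 3 = 1  t=1,i=1
  .#. -> #   bit 2 = 1  t=0,i=1
  ..# -> .   bit 1 = 0  t=0,i=0
  ... -> #   bit 0 = 1  t=0,i=5
  bits 10101101 = 173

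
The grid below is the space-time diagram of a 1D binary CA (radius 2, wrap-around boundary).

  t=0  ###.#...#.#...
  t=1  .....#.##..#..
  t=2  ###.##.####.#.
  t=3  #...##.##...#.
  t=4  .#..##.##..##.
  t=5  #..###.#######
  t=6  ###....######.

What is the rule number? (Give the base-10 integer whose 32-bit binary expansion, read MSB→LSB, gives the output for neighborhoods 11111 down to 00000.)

2464985445

  nb #####: next=#  (t=5,i=9, bit31=1)
  nb ####.: next=.  (t=2,i=9, bit30=0)
  nb ###.#: next=.  (t=0,i=2, bit29=0)
  nb ###..: next=#  (t=5,i=0, bit28=1)
  nb ##.##: next=.  (t=2,i=3, bit27=0)
  nb ##.#.: next=.  (t=0,i=3, bit26=0)
  nb ##..#: next=#  (t=1,i=9, bit25=1)
  nb ##...: next=.  (t=3,i=9, bit24=0)
  nb #.###: next=#  (t=2,i=0, bit23=1)
  nb #.##.: next=#  (t=1,i=7, bit22=1)
  nb #.#.#: next=#  (t=2,i=12, bit21=1)
  nb #.#..: next=.  (t=0,i=4, bit20=0)
  nb #..##: next=#  (t=4,i=3, bit19=1)
  nb #..#.: next=#  (t=1,i=10, bit18=1)
  nb #...#: next=.  (t=0,i=6, bit17=0)
  nb #....: next=.  (t=1,i=13, bit16=0)
  nb .####: next=#  (t=2,i=8, bit15=1)
  nb .###.: next=.  (t=0,i=1, bit14=0)
  nb .##.#: next=#  (t=2,i=5, bit13=1)
  nb .##..: next=#  (t=1,i=8, bit12=1)
  nb .#.##: next=.  (t=1,i=6, bit11=0)
  nb .#.#.: next=.  (t=0,i=9, bit10=0)
  nb .#..#: next=.  (t=4,i=2, bit9=0)
  nb .#...: next=#  (t=0,i=5, bit8=1)
  nb ..###: next=.  (t=0,i=0, bit7=0)
  nb ..##.: next=#  (t=3,i=4, bit6=1)
  nb ..#.#: next=#  (t=0,i=8, bit5=1)
  nb ..#..: next=.  (t=1,i=11, bit4=0)
  nb ...##: next=.  (t=0,i=13, bit3=0)
  nb ...#.: next=#  (t=0,i=7, bit2=1)
  nb ....#: next=.  (t=1,i=3, bit1=0)
  nb .....: next=#  (t=1,i=0, bit0=1)
  bits 10010010111011001011000101100101 = 2464985445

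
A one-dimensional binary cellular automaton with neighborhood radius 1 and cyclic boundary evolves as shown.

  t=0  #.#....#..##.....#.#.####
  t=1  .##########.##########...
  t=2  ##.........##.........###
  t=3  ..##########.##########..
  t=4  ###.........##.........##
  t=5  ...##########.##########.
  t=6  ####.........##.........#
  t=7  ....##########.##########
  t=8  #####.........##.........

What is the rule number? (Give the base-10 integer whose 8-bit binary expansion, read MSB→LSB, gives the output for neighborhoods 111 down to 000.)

  [7] ### => .  t=0,i=22
  [6] ##. => .  t=0,i=0
  [5] #.# => #  t=0,i=1
  [4] #.. => #  t=0,i=3
  [3] .## => #  t=0,i=10
  [2] .#. => #  t=0,i=2
  [1] ..# => #  t=0,i=6
  [0] ... => #  t=0,i=4
  bits 00111111 = 63

63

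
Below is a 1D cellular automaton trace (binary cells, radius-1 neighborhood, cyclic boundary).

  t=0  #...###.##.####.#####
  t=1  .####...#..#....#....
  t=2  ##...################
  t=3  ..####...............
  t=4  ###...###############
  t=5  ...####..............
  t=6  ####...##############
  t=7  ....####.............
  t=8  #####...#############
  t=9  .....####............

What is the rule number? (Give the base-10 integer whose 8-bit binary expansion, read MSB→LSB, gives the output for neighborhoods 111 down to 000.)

  ###|.  b7=0 t=0,i=5
  ##.|.  b6=0 t=0,i=0
  #.#|.  b5=0 t=0,i=7
  #..|#  b4=1 t=0,i=1
  .##|#  b3=1 t=0,i=4
  .#.|#  b2=1 t=1,i=8
  ..#|#  b1=1 t=0,i=3
  ...|#  b0=1 t=0,i=2
  bits 00011111 = 31

31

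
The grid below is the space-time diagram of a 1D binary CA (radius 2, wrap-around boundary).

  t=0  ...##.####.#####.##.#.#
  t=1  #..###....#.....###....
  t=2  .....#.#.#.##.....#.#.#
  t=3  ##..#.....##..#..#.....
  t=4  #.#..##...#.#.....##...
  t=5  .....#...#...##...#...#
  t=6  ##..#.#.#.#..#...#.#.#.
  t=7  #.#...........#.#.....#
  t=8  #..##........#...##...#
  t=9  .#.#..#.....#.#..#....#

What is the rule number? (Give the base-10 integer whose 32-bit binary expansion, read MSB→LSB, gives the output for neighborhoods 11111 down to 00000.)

440478020

  #####|.  b31=0 t=0,i=13
  ####.|.  b30=0 t=0,i=8
  ###.#|.  b29=0 t=0,i=9
  ###..|#  b28=1 t=1,i=5
  ##.##|#  b27=1 t=0,i=5
  ##.#.|.  b26=0 t=0,i=19
  ##..#|#  b25=1 t=3,i=2
  ##...|.  b24=0 t=1,i=6
  #.###|.  b23=0 t=0,i=6
  #.##.|#  b22=1 t=0,i=17
  #.#.#|.  b21=0 t=0,i=20
  #.#..|.  b20=0 t=0,i=22
  #..##|.  b19=0 t=1,i=2
  #..#.|.  b18=0 t=3,i=3
  #...#|.  b17=0 t=0,i=1
  #....|#  b16=1 t=1,i=7
  .####|.  b15=0 t=0,i=7
  .###.|.  b14=0 t=1,i=4
  .##.#|#  b13=1 t=0,i=4
  .##..|.  b12=0 t=2,i=12
  .#.##|#  b11=1 t=2,i=10
  .#.#.|.  b10=0 t=0,i=21
  .#..#|.  b9=0 t=1,i=1
  .#...|#  b8=1 t=0,i=0
  ..###|.  b7=0 t=1,i=3
  ..##.|#  b6=1 t=0,i=3
  ..#.#|.  b5=0 t=2,i=5
  ..#..|.  b4=0 t=1,i=0
  ...##|.  b3=0 t=0,i=2
  ...#.|#  b2=1 t=1,i=9
  ....#|.  b1=0 t=1,i=8
  .....|.  b0=0 t=1,i=13
  bits 00011010010000010010100101000100 = 440478020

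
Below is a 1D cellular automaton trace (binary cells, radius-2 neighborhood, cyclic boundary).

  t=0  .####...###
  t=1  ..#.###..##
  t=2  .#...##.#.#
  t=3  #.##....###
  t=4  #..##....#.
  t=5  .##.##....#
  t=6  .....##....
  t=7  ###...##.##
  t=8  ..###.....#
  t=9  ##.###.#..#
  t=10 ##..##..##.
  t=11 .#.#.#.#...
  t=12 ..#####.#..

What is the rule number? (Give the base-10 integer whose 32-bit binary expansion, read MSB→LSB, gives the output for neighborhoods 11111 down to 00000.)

825153297

  [31] ##### => .  t=7,i=0
  [30] ####. => .  t=0,i=3
  [29] ###.# => #  t=0,i=10
  [28] ###.. => #  t=0,i=4
  [27] ##.## => .  t=0,i=0
  [26] ##.#. => .  t=2,i=7
  [25] ##..# => .  t=1,i=0
  [24] ##... => #  t=0,i=5
  [23] #.### => .  t=0,i=1
  [22] #.##. => .  t=3,i=2
  [21] #.#.# => #  t=2,i=8
  [20] #.#.. => .  t=2,i=1
  [19] #..## => #  t=1,i=8
  [18] #..#. => #  t=1,i=1
  [17] #...# => #  t=0,i=6
  [16] #.... => .  t=3,i=5
  [15] .#### => #  t=0,i=2
  [14] .###. => #  t=0,i=9
  [13] .##.# => .  t=2,i=6
  [12] .##.. => #  t=1,i=10
  [11] .#.## => .  t=1,i=3
  [10] .#.#. => #  t=2,i=0
  [9] .#..# => #  t=4,i=1
  [8] .#... => #  t=2,i=2
  [7] ..### => .  t=0,i=8
  [6] ..##. => .  t=1,i=9
  [5] ..#.# => .  t=1,i=2
  [4] ..#.. => #  t=8,i=10
  [3] ...## => .  t=0,i=7
  [2] ...#. => .  t=4,i=8
  [1] ....# => .  t=3,i=6
  [0] ..... => #  t=6,i=0
  bits 00110001001011101101011100010001 = 825153297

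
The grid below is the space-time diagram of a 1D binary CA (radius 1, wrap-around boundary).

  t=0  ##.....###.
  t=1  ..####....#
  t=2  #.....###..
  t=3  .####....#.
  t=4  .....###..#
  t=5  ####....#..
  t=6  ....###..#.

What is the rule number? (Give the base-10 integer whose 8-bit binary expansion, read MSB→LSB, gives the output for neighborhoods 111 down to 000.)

  ###|.  b7=0 t=0,i=8
  ##.|.  b6=0 t=0,i=1
  #.#|#  b5=1 t=0,i=10
  #..|#  b4=1 t=0,i=2
  .##|.  b3=0 t=0,i=0
  .#.|.  b2=0 t=1,i=10
  ..#|.  b1=0 t=0,i=6
  ...|#  b0=1 t=0,i=3
  bits 00110001 = 49

49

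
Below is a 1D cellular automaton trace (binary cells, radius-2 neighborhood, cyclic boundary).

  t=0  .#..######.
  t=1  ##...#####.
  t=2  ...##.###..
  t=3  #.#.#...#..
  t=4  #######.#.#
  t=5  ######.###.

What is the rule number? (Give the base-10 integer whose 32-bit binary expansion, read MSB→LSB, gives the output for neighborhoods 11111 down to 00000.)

  ##### -> #   bit 31 = 1  t=0,i=6
  ####. -> #   bit 30 = 1  t=0,i=8
  ###.# -> .   bit 29 = 0  t=1,i=9
  ###.. -> #   bit 28 = 1  t=0,i=9
  ##.## -> .   bit 27 = 0  t=1,i=10
  ##.#. -> #   bit 26 = 1  t=4,i=7
  ##..# -> .   bit 25 = 0  t=0,i=10
  ##... -> .   bit 24 = 0  t=1,i=2
  #.### -> .   bit 23 = 0  t=2,i=6
  #.##. -> .   bit 22 = 0  t=1,i=0
  #.#.# -> #   bit 21 = 1  t=3,i=2
  #.#.. -> #   bit 20 = 1  t=3,i=4
  #..## -> .   bit 19 = 0  t=0,i=3
  #..#. -> #   bit 18 = 1  t=0,i=0
  #...# -> #   bit 17 = 1  t=1,i=3
  #.... -> .   bit 16 = 0  t=2,i=10
  .#### -> #   bit 15 = 1  t=0,i=5
  .###. -> .   bit 14 = 0  t=2,i=7
  .##.# -> #   bit 13 = 1  t=2,i=4
  .##.. -> .   bit 12 = 0  t=1,i=1
  .#.## -> #   bit 11 = 1  t=4,i=9
  .#.#. -> #   bit 10 = 1  t=3,i=1
  .#..# -> .   bit 9 = 0  t=0,i=2
  .#... -> #   bit 8 = 1  t=3,i=5
  ..### -> .   bit 7 = 0  t=0,i=4
  ..##. -> .   bit 6 = 0  t=2,i=3
  ..#.# -> #   bit 5 = 1  t=3,i=0
  ..#.. -> #   bit 4 = 1  t=0,i=1
  ...## -> #   bit 3 = 1  t=1,i=4
  ...#. -> .   bit 2 = 0  t=3,i=7
  ....# -> .   bit 1 = 0  t=2,i=1
  ..... -> #   bit 0 = 1  t=2,i=0
  bits 11010100001101101010110100111001 = 3560353081

3560353081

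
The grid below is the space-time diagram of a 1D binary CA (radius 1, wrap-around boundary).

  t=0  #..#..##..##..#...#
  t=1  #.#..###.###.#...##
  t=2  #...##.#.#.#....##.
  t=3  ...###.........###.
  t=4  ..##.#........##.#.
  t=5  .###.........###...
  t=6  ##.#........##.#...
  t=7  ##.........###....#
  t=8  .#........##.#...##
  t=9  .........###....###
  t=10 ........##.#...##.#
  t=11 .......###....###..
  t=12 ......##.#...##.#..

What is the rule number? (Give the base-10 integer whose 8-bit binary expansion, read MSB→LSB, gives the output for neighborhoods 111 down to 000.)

74

  [7] ### => .  t=1,i=6
  [6] ##. => #  t=0,i=0
  [5] #.# => .  t=1,i=1
  [4] #.. => .  t=0,i=1
  [3] .## => #  t=0,i=6
  [2] .#. => .  t=0,i=3
  [1] ..# => #  t=0,i=2
  [0] ... => .  t=0,i=16
  bits 01001010 = 74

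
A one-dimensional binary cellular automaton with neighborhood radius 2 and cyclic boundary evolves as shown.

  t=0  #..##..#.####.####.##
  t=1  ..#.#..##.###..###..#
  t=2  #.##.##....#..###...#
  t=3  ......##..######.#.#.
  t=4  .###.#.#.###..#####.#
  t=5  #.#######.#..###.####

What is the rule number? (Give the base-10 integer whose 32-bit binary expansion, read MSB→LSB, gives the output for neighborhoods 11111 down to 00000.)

  #####|.  b31=0 t=3,i=12
  ####.|#  b30=1 t=0,i=11
  ###.#|#  b29=1 t=0,i=12
  ###..|.  b28=0 t=0,i=0
  ##.##|.  b27=0 t=0,i=13
  ##.#.|#  b26=1 t=3,i=16
  ##..#|.  b25=0 t=0,i=1
  ##...|#  b24=1 t=2,i=7
  #.###|.  b23=0 t=0,i=9
  #.##.|.  b22=0 t=2,i=2
  #.#.#|#  b21=1 t=3,i=17
  #.#..|.  b20=0 t=1,i=4
  #..##|#  b19=1 t=0,i=2
  #..#.|.  b18=0 t=0,i=6
  #...#|.  b17=0 t=2,i=18
  #....|.  b16=0 t=2,i=8
  .####|#  b15=1 t=0,i=10
  .###.|#  b14=1 t=0,i=20
  .##.#|.  b13=0 t=1,i=8
  .##..|#  b12=1 t=0,i=4
  .#.##|#  b11=1 t=0,i=8
  .#.#.|#  b10=1 t=1,i=3
  .#..#|#  b9=1 t=1,i=0
  .#...|#  b8=1 t=3,i=20
  ..###|#  b7=1 t=1,i=15
  ..##.|.  b6=0 t=0,i=3
  ..#.#|#  b5=1 t=0,i=7
  ..#..|#  b4=1 t=1,i=20
  ...##|#  b3=1 t=2,i=19
  ...#.|#  b2=1 t=2,i=10
  ....#|.  b1=0 t=2,i=9
  .....|#  b0=1 t=3,i=1
  bits 01100101001010001101111110111101 = 1697177533

1697177533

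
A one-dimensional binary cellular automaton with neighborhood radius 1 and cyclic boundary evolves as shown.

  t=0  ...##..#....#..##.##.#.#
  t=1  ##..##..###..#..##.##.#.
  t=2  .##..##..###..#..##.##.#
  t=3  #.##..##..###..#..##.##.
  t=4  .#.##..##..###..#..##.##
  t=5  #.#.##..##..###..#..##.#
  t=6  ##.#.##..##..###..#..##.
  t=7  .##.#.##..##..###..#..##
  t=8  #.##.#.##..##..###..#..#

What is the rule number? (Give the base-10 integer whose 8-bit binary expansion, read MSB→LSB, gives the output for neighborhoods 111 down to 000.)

241

  ### -> #   bit 7 = 1  t=1,i=9
  ##. -> #   bit 6 = 1  t=0,i=4
  #.# -> #   bit 5 = 1  t=0,i=17
  #.. -> #   bit 4 = 1  t=0,i=0
  .## -> .   bit 3 = 0  t=0,i=3
  .#. -> .   bit 2 = 0  t=0,i=7
  ..# -> .   bit 1 = 0  t=0,i=2
  ... -> #   bit 0 = 1  t=0,i=1
  bits 11110001 = 241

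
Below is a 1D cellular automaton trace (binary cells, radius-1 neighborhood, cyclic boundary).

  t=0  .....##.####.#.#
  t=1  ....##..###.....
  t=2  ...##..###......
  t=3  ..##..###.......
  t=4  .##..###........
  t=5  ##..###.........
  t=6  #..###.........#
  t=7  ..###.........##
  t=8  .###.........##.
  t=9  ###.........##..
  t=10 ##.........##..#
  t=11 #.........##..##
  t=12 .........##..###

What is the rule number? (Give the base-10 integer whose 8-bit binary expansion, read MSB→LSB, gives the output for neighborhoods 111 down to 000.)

138

  nb ###: next=#  (t=0,i=9, bit7=1)
  nb ##.: next=.  (t=0,i=6, bit6=0)
  nb #.#: next=.  (t=0,i=7, bit5=0)
  nb #..: next=.  (t=0,i=0, bit4=0)
  nb .##: next=#  (t=0,i=5, bit3=1)
  nb .#.: next=.  (t=0,i=13, bit2=0)
  nb ..#: next=#  (t=0,i=4, bit1=1)
  nb ...: next=.  (t=0,i=1, bit0=0)
  bits 10001010 = 138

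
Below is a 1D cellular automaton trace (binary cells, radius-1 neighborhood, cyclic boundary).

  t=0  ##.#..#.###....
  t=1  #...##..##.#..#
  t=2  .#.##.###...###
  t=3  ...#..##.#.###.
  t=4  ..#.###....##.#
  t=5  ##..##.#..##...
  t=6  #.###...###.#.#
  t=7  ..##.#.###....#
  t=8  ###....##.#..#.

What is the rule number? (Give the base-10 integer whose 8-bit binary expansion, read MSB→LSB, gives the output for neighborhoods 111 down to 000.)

  ###|#  b7=1 t=0,i=9
  ##.|.  b6=0 t=0,i=1
  #.#|.  b5=0 t=0,i=2
  #..|#  b4=1 t=0,i=4
  .##|#  b3=1 t=0,i=0
  .#.|.  b2=0 t=0,i=3
  ..#|#  b1=1 t=0,i=5
  ...|.  b0=0 t=0,i=12
  bits 10011010 = 154

154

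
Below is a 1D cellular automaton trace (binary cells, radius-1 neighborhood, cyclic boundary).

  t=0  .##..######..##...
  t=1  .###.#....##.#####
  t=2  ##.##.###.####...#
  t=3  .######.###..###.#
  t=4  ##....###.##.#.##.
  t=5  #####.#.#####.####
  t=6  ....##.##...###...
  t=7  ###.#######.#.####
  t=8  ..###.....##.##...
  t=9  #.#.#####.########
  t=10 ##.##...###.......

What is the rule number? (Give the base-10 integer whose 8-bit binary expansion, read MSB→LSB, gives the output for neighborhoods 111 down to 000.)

121

  nb ###: next=.  (t=0,i=6, bit7=0)
  nb ##.: next=#  (t=0,i=2, bit6=1)
  nb #.#: next=#  (t=1,i=0, bit5=1)
  nb #..: next=#  (t=0,i=3, bit4=1)
  nb .##: next=#  (t=0,i=1, bit3=1)
  nb .#.: next=.  (t=1,i=5, bit2=0)
  nb ..#: next=.  (t=0,i=0, bit1=0)
  nb ...: next=#  (t=0,i=16, bit0=1)
  bits 01111001 = 121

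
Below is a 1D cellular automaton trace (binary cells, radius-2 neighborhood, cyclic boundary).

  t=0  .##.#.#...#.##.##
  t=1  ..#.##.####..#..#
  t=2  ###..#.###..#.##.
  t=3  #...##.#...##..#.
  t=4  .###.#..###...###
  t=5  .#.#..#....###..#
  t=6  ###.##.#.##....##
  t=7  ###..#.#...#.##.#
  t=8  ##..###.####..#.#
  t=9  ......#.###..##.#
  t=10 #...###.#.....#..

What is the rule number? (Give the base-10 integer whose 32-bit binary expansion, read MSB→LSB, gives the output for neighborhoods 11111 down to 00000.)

  [31] ##### => #  t=6,i=0
  [30] ####. => #  t=1,i=9
  [29] ###.# => #  t=4,i=3
  [28] ###.. => .  t=1,i=10
  [27] ##.## => .  t=0,i=0
  [26] ##.#. => .  t=0,i=3
  [25] ##..# => .  t=1,i=11
  [24] ##... => #  t=4,i=11
  [23] #.### => #  t=1,i=7
  [22] #.##. => .  t=0,i=1
  [21] #.#.# => #  t=0,i=4
  [20] #.#.. => .  t=0,i=6
  [19] #..## => .  t=4,i=7
  [18] #..#. => #  t=1,i=1
  [17] #...# => #  t=0,i=8
  [16] #.... => .  t=5,i=8
  [15] .#### => #  t=1,i=8
  [14] .###. => .  t=2,i=1
  [13] .##.# => #  t=0,i=2
  [12] .##.. => .  t=3,i=12
  [11] .#.## => .  t=0,i=11
  [10] .#.#. => #  t=0,i=5
  [9] .#..# => #  t=1,i=0
  [8] .#... => #  t=0,i=7
  [7] ..### => .  t=4,i=8
  [6] ..##. => .  t=3,i=4
  [5] ..#.# => #  t=0,i=10
  [4] ..#.. => .  t=1,i=13
  [3] ...## => #  t=3,i=3
  [2] ...#. => #  t=0,i=9
  [1] ....# => #  t=5,i=9
  [0] ..... => .  t=9,i=2
  bits 11100001101001101010011100101110 = 3785795374

3785795374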